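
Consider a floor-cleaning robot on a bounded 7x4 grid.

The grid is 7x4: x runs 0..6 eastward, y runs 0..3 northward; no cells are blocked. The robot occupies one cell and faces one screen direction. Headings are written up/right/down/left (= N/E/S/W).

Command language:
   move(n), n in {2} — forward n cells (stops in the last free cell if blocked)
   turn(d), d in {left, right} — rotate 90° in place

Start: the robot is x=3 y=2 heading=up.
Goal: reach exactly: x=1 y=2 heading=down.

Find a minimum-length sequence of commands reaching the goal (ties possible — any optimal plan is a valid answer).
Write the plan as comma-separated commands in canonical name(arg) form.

turn(left), move(2), turn(left)

initial: x=3 y=2 heading=up
1. turn(left) → x=3 y=2 heading=left
2. move(2) → x=1 y=2 heading=left
3. turn(left) → x=1 y=2 heading=down
shorter routes all fall short; 3 is best.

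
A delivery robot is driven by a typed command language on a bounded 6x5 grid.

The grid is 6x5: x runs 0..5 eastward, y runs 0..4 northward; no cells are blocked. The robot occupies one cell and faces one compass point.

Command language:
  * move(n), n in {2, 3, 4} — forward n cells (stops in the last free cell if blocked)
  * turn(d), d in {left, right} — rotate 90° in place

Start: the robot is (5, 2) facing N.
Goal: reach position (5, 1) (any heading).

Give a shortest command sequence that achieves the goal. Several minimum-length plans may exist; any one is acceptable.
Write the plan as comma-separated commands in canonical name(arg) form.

move(2), turn(left), turn(left), move(3)

t0: (5, 2) facing N
t=1 move(2) ⇒ (5, 4) facing N
t=2 turn(left) ⇒ (5, 4) facing W
t=3 turn(left) ⇒ (5, 4) facing S
t=4 move(3) ⇒ (5, 1) facing S
no 3-step plan works, so 4 is optimal.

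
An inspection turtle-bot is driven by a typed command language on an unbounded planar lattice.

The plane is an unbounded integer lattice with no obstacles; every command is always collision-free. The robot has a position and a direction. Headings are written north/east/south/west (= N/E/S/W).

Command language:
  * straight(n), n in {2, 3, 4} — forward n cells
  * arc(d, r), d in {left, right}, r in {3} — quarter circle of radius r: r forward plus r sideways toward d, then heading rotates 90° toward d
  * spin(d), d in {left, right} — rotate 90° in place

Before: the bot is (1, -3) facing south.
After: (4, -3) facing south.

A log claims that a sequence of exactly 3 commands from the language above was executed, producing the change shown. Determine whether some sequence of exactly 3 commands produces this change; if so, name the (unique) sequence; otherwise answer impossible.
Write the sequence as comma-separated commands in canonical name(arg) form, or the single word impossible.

key: order matters: swapping spin(left) and spin(right) lands elsewhere
initial: (1, -3) facing south
step 1 (spin(left)): (1, -3) facing east
step 2 (straight(3)): (4, -3) facing east
step 3 (spin(right)): (4, -3) facing south
uniquely the one of 343 3-step routes that fits.

spin(left), straight(3), spin(right)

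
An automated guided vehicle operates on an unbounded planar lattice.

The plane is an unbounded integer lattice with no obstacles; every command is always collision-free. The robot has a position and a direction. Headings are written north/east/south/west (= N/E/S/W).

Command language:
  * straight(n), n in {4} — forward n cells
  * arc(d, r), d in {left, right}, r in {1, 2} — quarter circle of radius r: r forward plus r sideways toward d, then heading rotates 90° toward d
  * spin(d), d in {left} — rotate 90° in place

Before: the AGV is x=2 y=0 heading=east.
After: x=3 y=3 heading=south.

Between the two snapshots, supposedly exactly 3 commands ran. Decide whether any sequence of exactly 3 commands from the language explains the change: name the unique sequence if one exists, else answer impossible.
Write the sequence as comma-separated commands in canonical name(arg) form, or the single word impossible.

arc(left, 2), arc(left, 1), spin(left)

key: position moved to (3,3) AND the heading swung to S — translation plus rotation needed
begin: x=2 y=0 heading=east
step 1 (arc(left, 2)): x=4 y=2 heading=north
step 2 (arc(left, 1)): x=3 y=3 heading=west
step 3 (spin(left)): x=3 y=3 heading=south
all 216 alternatives checked — unique.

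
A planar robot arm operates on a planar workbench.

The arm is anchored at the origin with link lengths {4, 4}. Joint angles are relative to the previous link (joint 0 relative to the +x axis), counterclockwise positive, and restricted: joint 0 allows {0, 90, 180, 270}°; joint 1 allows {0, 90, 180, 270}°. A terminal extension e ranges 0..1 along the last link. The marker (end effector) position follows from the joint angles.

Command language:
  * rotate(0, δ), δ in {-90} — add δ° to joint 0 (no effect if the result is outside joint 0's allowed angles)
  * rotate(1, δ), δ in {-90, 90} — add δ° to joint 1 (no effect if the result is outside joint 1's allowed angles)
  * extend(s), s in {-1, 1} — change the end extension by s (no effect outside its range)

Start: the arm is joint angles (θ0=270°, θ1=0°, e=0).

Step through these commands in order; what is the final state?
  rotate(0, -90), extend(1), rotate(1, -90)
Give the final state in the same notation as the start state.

joint angles (θ0=180°, θ1=270°, e=1)

begin: joint angles (θ0=270°, θ1=0°, e=0)
step 1 (rotate(0, -90)): joint angles (θ0=180°, θ1=0°, e=0)
step 2 (extend(1)): joint angles (θ0=180°, θ1=0°, e=1)
step 3 (rotate(1, -90)): joint angles (θ0=180°, θ1=270°, e=1)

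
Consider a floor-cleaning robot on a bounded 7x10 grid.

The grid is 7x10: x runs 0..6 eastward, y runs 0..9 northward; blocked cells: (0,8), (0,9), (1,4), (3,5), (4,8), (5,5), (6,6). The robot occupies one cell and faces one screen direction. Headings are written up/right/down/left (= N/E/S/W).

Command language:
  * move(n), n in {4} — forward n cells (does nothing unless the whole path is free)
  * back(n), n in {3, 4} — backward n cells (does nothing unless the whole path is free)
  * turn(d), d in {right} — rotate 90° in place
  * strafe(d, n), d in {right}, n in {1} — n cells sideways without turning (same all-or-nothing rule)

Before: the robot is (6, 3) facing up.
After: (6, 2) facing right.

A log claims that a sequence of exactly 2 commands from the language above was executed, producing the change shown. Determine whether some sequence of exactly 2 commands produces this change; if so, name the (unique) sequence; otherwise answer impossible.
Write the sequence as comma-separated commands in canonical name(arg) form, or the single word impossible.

turn(right), strafe(right, 1)

key: cell and facing (now E) both changed — the 2 commands mix motion and turning
begin: (6, 3) facing up
[1] after turn(right): (6, 3) facing right
[2] after strafe(right, 1): (6, 2) facing right
uniquely the one of 25 2-step routes that fits.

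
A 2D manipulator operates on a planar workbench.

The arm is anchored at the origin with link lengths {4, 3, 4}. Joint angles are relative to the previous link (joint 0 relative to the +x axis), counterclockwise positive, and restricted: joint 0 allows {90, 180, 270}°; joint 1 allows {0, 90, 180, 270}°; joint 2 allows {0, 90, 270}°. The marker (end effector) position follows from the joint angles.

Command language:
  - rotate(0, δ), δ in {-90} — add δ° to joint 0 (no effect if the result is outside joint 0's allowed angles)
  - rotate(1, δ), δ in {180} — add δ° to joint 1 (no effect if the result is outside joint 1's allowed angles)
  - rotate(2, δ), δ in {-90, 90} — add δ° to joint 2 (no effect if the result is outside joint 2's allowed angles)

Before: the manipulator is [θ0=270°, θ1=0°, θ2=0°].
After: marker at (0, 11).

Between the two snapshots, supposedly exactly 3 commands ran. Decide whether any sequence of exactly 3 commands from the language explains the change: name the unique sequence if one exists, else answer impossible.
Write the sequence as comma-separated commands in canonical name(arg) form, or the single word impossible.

start: [θ0=270°, θ1=0°, θ2=0°]
step 1 (rotate(0, -90)): [θ0=180°, θ1=0°, θ2=0°]
step 2 (rotate(0, -90)): [θ0=90°, θ1=0°, θ2=0°]
step 3 (rotate(0, -90)): [θ0=90°, θ1=0°, θ2=0°]
no rival 3-sequence matches.

rotate(0, -90), rotate(0, -90), rotate(0, -90)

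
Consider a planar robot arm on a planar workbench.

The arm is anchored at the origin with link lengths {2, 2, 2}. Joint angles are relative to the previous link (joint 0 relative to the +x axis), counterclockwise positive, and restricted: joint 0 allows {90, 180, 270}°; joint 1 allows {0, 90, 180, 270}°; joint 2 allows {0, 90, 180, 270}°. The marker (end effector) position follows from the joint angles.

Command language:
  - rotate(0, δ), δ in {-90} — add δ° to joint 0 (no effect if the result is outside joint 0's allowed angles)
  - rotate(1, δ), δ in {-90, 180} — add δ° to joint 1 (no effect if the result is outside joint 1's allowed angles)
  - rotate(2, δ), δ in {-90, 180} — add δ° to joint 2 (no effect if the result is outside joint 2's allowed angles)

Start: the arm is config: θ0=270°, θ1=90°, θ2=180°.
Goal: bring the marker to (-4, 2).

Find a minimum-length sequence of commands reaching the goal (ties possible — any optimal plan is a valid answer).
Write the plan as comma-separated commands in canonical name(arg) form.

t0: config: θ0=270°, θ1=90°, θ2=180°
t=1 rotate(1, 180) ⇒ config: θ0=270°, θ1=270°, θ2=180°
t=2 rotate(0, -90) ⇒ config: θ0=180°, θ1=270°, θ2=180°
t=3 rotate(2, -90) ⇒ config: θ0=180°, θ1=270°, θ2=90°
shorter routes all fall short; 3 is best.

rotate(1, 180), rotate(0, -90), rotate(2, -90)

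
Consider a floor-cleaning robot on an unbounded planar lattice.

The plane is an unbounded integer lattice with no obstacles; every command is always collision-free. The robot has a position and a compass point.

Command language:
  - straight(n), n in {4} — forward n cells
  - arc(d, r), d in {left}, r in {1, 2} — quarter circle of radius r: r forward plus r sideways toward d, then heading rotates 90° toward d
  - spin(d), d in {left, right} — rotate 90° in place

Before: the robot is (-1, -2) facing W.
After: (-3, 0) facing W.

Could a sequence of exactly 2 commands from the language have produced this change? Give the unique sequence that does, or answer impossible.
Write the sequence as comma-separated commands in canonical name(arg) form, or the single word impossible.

spin(right), arc(left, 2)

key: heading stays W — rotations cancel among the 2 commands
t0: (-1, -2) facing W
1. spin(right) → (-1, -2) facing N
2. arc(left, 2) → (-3, 0) facing W
uniquely the one of 25 2-step routes that fits.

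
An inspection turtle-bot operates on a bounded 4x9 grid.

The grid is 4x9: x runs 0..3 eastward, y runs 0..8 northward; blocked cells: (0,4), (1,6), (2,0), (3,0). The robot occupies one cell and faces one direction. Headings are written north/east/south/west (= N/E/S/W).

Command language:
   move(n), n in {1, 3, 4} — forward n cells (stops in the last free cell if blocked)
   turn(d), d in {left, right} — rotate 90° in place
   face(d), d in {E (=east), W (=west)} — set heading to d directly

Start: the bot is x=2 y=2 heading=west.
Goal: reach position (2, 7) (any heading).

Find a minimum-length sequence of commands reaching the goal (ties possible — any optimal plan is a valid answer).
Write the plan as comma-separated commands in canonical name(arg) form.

turn(right), move(4), move(1)

from: x=2 y=2 heading=west
[1] after turn(right): x=2 y=2 heading=north
[2] after move(4): x=2 y=6 heading=north
[3] after move(1): x=2 y=7 heading=north
nothing shorter than 3 reaches the goal.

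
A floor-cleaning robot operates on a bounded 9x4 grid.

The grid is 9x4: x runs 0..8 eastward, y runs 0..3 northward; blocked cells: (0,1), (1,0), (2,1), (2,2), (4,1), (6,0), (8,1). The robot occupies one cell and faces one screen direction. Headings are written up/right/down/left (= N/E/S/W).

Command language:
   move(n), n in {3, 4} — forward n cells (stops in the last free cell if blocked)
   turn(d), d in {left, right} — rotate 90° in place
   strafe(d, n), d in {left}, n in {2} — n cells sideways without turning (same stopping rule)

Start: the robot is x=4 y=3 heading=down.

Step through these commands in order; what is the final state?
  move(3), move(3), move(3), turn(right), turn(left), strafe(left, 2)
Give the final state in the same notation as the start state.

x=6 y=2 heading=down

begin: x=4 y=3 heading=down
[1] after move(3): x=4 y=2 heading=down
[2] after move(3): x=4 y=2 heading=down
[3] after move(3): x=4 y=2 heading=down
[4] after turn(right): x=4 y=2 heading=left
[5] after turn(left): x=4 y=2 heading=down
[6] after strafe(left, 2): x=6 y=2 heading=down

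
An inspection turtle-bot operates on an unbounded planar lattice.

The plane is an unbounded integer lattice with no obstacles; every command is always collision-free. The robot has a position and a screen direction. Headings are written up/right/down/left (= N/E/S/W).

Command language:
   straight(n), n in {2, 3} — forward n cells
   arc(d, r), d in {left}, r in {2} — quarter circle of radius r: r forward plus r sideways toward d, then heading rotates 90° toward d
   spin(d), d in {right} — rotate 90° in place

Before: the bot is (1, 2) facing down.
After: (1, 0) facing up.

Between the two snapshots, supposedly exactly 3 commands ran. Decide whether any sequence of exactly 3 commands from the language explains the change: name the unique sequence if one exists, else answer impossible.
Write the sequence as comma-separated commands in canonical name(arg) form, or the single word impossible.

straight(2), spin(right), spin(right)

key: position moved to (1,0) AND the heading swung to N — translation plus rotation needed
start: (1, 2) facing down
t=1 straight(2) ⇒ (1, 0) facing down
t=2 spin(right) ⇒ (1, 0) facing left
t=3 spin(right) ⇒ (1, 0) facing up
uniquely the one of 64 3-step routes that fits.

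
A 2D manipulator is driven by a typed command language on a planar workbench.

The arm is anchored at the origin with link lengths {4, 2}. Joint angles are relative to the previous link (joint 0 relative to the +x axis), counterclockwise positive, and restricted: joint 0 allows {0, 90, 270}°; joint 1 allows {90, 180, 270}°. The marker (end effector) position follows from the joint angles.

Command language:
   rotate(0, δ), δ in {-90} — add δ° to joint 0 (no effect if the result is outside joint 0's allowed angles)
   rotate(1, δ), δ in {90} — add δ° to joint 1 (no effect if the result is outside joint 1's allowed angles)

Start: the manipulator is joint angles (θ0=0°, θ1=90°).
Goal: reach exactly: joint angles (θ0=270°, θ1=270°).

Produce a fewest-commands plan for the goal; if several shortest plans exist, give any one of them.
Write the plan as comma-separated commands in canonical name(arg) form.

t0: joint angles (θ0=0°, θ1=90°)
1. rotate(1, 90) → joint angles (θ0=0°, θ1=180°)
2. rotate(1, 90) → joint angles (θ0=0°, θ1=270°)
3. rotate(0, -90) → joint angles (θ0=270°, θ1=270°)
minimal: 3 command(s), checked below 3.

rotate(1, 90), rotate(1, 90), rotate(0, -90)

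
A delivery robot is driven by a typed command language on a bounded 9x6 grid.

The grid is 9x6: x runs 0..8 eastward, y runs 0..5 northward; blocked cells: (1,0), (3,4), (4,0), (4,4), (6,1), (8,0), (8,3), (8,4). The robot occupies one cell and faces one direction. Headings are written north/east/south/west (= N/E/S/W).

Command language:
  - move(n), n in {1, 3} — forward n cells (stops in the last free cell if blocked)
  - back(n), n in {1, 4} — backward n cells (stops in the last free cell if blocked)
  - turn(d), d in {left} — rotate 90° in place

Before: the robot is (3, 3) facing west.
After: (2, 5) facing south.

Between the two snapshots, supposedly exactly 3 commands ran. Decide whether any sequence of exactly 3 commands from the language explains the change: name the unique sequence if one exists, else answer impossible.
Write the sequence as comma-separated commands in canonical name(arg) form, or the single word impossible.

key: back(4) runs into the grid edge before its full distance
initial: (3, 3) facing west
step 1 (move(1)): (2, 3) facing west
step 2 (turn(left)): (2, 3) facing south
step 3 (back(4)): (2, 5) facing south
all 125 alternatives checked — unique.

move(1), turn(left), back(4)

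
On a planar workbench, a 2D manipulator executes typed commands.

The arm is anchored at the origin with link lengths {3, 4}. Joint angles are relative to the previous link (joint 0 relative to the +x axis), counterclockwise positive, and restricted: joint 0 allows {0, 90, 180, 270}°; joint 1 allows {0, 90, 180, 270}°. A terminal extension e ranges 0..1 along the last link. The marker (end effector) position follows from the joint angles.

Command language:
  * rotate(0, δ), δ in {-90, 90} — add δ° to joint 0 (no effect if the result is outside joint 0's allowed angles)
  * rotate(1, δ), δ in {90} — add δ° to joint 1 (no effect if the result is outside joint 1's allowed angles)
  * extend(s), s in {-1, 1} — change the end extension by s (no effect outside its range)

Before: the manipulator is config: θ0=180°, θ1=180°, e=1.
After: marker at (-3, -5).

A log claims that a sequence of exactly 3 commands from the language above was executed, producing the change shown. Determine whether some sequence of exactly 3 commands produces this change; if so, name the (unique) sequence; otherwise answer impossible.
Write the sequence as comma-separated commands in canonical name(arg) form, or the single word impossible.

t0: config: θ0=180°, θ1=180°, e=1
step 1 (rotate(1, 90)): config: θ0=180°, θ1=270°, e=1
step 2 (rotate(1, 90)): config: θ0=180°, θ1=0°, e=1
step 3 (rotate(1, 90)): config: θ0=180°, θ1=90°, e=1
no other 3-command option fits: unique.

rotate(1, 90), rotate(1, 90), rotate(1, 90)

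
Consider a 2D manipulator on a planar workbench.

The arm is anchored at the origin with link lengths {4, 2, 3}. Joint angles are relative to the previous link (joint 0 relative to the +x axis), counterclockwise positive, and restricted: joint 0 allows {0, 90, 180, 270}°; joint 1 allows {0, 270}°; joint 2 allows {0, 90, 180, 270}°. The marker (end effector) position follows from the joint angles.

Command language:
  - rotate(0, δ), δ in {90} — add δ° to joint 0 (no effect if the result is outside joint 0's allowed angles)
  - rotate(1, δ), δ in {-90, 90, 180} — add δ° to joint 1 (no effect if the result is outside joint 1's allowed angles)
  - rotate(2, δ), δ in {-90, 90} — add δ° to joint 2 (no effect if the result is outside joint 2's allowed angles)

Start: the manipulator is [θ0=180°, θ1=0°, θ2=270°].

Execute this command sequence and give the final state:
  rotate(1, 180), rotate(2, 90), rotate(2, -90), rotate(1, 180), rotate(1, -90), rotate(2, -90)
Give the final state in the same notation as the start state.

from: [θ0=180°, θ1=0°, θ2=270°]
t=1 rotate(1, 180) ⇒ [θ0=180°, θ1=0°, θ2=270°]
t=2 rotate(2, 90) ⇒ [θ0=180°, θ1=0°, θ2=0°]
t=3 rotate(2, -90) ⇒ [θ0=180°, θ1=0°, θ2=270°]
t=4 rotate(1, 180) ⇒ [θ0=180°, θ1=0°, θ2=270°]
t=5 rotate(1, -90) ⇒ [θ0=180°, θ1=270°, θ2=270°]
t=6 rotate(2, -90) ⇒ [θ0=180°, θ1=270°, θ2=180°]

[θ0=180°, θ1=270°, θ2=180°]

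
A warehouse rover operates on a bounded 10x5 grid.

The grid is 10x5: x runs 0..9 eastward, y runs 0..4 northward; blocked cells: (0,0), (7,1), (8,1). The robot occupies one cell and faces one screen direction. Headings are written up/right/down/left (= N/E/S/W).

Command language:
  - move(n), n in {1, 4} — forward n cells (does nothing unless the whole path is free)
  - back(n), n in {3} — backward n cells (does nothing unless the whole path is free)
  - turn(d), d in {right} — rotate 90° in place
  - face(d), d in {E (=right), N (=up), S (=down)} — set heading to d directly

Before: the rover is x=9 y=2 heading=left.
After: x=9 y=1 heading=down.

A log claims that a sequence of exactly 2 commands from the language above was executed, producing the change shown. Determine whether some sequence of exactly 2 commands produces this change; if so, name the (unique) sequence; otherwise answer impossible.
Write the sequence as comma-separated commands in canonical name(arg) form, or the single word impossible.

face(S), move(1)

key: cell and facing (now S) both changed — the 2 commands mix motion and turning
from: x=9 y=2 heading=left
[1] after face(S): x=9 y=2 heading=down
[2] after move(1): x=9 y=1 heading=down
no other 2-command option fits: unique.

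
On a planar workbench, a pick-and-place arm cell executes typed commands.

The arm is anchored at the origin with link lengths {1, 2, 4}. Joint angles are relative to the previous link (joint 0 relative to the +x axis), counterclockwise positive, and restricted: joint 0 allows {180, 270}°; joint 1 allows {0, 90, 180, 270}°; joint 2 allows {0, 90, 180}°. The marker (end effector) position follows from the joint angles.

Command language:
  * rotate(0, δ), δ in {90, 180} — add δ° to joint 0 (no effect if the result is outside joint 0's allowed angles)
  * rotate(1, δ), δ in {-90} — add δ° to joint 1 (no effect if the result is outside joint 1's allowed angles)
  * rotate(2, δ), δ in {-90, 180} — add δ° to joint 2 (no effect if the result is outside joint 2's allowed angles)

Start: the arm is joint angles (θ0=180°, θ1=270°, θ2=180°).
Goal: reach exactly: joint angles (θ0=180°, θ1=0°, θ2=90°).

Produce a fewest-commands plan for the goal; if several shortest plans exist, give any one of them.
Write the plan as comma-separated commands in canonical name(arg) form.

start: joint angles (θ0=180°, θ1=270°, θ2=180°)
1. rotate(2, -90) → joint angles (θ0=180°, θ1=270°, θ2=90°)
2. rotate(1, -90) → joint angles (θ0=180°, θ1=180°, θ2=90°)
3. rotate(1, -90) → joint angles (θ0=180°, θ1=90°, θ2=90°)
4. rotate(1, -90) → joint angles (θ0=180°, θ1=0°, θ2=90°)
no 3-step plan works, so 4 is optimal.

rotate(2, -90), rotate(1, -90), rotate(1, -90), rotate(1, -90)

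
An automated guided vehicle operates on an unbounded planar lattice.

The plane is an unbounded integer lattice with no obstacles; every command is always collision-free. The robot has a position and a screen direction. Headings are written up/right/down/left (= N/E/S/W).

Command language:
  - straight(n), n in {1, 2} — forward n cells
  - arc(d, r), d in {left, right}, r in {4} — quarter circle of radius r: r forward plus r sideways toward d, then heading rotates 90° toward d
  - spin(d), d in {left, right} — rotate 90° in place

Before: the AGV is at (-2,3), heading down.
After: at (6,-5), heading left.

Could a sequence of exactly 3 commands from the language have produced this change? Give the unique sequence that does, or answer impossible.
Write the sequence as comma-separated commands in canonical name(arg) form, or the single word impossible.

arc(left, 4), arc(right, 4), spin(right)

key: cell and facing (now W) both changed — the 3 commands mix motion and turning
initial: at (-2,3), heading down
1. arc(left, 4) → at (2,-1), heading right
2. arc(right, 4) → at (6,-5), heading down
3. spin(right) → at (6,-5), heading left
all 216 alternatives checked — unique.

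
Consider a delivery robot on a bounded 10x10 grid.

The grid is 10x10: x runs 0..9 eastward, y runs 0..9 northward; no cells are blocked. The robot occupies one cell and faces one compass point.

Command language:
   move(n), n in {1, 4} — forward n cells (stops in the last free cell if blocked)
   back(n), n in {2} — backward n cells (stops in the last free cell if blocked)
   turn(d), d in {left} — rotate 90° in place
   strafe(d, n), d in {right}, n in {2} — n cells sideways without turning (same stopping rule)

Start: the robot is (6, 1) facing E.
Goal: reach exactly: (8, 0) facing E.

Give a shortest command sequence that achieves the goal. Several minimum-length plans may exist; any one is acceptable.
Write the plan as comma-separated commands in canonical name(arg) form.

move(1), move(1), strafe(right, 2)

initial: (6, 1) facing E
[1] after move(1): (7, 1) facing E
[2] after move(1): (8, 1) facing E
[3] after strafe(right, 2): (8, 0) facing E
no 2-step plan works, so 3 is optimal.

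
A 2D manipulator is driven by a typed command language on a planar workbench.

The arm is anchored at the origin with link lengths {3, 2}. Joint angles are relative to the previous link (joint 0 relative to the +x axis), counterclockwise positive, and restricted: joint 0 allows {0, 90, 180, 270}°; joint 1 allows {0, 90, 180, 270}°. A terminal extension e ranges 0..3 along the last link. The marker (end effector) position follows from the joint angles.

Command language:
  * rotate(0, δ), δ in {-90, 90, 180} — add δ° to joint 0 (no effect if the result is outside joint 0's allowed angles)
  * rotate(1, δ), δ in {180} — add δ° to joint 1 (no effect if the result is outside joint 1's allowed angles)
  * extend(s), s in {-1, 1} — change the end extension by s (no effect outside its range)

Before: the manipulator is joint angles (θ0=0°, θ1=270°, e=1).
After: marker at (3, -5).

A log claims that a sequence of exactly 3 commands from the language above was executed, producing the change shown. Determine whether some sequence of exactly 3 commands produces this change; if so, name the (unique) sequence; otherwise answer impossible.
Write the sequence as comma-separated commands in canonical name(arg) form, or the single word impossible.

extend(1), extend(1), extend(1)

begin: joint angles (θ0=0°, θ1=270°, e=1)
1. extend(1) → joint angles (θ0=0°, θ1=270°, e=2)
2. extend(1) → joint angles (θ0=0°, θ1=270°, e=3)
3. extend(1) → joint angles (θ0=0°, θ1=270°, e=3)
no rival 3-sequence matches.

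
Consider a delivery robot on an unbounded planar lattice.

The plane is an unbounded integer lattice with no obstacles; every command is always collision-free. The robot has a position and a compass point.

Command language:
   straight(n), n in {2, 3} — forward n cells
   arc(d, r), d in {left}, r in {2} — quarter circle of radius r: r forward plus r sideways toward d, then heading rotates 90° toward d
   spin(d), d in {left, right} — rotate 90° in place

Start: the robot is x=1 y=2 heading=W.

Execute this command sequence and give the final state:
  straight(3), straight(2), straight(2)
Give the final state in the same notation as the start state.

t0: x=1 y=2 heading=W
[1] after straight(3): x=-2 y=2 heading=W
[2] after straight(2): x=-4 y=2 heading=W
[3] after straight(2): x=-6 y=2 heading=W

x=-6 y=2 heading=W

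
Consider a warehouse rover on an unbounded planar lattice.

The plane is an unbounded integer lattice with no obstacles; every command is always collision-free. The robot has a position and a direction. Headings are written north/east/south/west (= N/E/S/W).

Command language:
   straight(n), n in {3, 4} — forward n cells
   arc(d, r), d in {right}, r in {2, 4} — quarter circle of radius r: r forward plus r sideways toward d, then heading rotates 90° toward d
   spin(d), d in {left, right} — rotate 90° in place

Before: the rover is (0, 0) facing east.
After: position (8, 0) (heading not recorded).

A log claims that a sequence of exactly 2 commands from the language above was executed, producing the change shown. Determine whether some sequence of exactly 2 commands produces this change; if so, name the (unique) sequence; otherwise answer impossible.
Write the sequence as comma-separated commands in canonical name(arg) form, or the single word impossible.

straight(4), straight(4)

begin: (0, 0) facing east
1. straight(4) → (4, 0) facing east
2. straight(4) → (8, 0) facing east
no other 2-command option fits: unique.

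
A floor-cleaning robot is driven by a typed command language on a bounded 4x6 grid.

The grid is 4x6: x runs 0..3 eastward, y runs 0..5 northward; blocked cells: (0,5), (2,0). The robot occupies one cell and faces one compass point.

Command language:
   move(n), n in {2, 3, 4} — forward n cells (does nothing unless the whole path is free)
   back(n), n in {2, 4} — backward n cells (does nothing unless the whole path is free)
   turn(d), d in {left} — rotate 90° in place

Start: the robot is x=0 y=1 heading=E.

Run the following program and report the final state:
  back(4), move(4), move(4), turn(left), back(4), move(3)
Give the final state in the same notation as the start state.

x=0 y=4 heading=N

begin: x=0 y=1 heading=E
[1] after back(4): x=0 y=1 heading=E
[2] after move(4): x=0 y=1 heading=E
[3] after move(4): x=0 y=1 heading=E
[4] after turn(left): x=0 y=1 heading=N
[5] after back(4): x=0 y=1 heading=N
[6] after move(3): x=0 y=4 heading=N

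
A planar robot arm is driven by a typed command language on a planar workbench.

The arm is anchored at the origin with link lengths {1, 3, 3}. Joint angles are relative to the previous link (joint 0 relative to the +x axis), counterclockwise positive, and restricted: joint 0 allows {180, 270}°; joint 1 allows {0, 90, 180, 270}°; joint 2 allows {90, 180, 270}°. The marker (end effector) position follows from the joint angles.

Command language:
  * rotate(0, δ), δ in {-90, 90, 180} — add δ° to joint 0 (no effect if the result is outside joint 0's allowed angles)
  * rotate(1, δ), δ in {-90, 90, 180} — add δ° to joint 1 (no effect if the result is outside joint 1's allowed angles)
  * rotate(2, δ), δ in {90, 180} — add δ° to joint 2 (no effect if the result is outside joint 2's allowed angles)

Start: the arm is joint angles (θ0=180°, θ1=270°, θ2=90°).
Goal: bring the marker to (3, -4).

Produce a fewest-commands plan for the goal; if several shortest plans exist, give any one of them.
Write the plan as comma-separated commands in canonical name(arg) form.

from: joint angles (θ0=180°, θ1=270°, θ2=90°)
t=1 rotate(1, 90) ⇒ joint angles (θ0=180°, θ1=0°, θ2=90°)
t=2 rotate(0, 90) ⇒ joint angles (θ0=270°, θ1=0°, θ2=90°)
minimal: 2 command(s), checked below 2.

rotate(1, 90), rotate(0, 90)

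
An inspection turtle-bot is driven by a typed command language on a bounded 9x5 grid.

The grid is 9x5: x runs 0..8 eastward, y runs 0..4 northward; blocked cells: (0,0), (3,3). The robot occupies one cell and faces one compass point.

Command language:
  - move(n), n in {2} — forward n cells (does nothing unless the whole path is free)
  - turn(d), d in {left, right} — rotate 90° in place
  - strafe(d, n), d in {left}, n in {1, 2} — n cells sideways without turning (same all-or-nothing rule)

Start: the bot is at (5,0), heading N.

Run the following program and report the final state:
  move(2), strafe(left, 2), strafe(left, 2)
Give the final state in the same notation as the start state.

begin: at (5,0), heading N
t=1 move(2) ⇒ at (5,2), heading N
t=2 strafe(left, 2) ⇒ at (3,2), heading N
t=3 strafe(left, 2) ⇒ at (1,2), heading N

at (1,2), heading N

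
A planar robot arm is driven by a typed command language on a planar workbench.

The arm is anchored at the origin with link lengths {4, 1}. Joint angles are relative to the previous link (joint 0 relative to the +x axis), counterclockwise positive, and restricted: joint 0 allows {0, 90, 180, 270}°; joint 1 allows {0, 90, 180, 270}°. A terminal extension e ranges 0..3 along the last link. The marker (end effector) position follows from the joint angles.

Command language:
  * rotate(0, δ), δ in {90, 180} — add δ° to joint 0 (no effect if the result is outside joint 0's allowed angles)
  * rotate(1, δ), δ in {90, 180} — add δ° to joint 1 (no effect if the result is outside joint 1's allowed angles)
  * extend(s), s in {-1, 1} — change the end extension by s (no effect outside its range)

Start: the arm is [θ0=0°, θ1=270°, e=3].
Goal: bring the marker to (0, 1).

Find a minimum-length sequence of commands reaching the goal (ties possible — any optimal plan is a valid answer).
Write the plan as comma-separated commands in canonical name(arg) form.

extend(-1), rotate(1, 180), rotate(1, 90), rotate(0, 90)

initial: [θ0=0°, θ1=270°, e=3]
[1] after extend(-1): [θ0=0°, θ1=270°, e=2]
[2] after rotate(1, 180): [θ0=0°, θ1=90°, e=2]
[3] after rotate(1, 90): [θ0=0°, θ1=180°, e=2]
[4] after rotate(0, 90): [θ0=90°, θ1=180°, e=2]
shorter routes all fall short; 4 is best.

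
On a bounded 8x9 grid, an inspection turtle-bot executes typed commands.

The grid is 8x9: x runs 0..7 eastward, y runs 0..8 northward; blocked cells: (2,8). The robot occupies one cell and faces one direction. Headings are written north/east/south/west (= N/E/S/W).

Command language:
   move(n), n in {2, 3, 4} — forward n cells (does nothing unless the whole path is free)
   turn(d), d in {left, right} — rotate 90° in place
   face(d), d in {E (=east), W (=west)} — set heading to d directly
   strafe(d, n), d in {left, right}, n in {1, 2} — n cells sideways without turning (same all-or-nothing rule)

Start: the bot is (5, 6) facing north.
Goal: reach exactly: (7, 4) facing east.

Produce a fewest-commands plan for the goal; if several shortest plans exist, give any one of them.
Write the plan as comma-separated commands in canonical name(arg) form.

turn(right), strafe(right, 2), move(2)

from: (5, 6) facing north
[1] after turn(right): (5, 6) facing east
[2] after strafe(right, 2): (5, 4) facing east
[3] after move(2): (7, 4) facing east
nothing shorter than 3 reaches the goal.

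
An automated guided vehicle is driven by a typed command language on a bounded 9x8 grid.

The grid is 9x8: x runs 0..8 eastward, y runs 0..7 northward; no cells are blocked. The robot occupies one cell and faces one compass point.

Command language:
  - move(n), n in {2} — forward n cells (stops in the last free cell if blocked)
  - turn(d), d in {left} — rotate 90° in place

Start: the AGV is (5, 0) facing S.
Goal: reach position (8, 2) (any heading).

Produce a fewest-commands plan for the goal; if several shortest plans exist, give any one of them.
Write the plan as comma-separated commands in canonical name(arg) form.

turn(left), move(2), move(2), turn(left), move(2)

t0: (5, 0) facing S
step 1 (turn(left)): (5, 0) facing E
step 2 (move(2)): (7, 0) facing E
step 3 (move(2)): (8, 0) facing E
step 4 (turn(left)): (8, 0) facing N
step 5 (move(2)): (8, 2) facing N
nothing shorter than 5 reaches the goal.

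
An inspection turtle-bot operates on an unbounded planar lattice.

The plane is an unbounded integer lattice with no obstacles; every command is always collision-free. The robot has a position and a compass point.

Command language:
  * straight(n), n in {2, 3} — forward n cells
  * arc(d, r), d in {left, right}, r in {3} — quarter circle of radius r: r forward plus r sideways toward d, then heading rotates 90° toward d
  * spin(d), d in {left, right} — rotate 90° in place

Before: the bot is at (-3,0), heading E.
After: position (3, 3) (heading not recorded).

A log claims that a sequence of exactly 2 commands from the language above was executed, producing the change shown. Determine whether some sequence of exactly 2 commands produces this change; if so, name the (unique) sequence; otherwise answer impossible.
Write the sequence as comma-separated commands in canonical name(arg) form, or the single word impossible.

key: order matters: swapping straight(3) and arc(left, 3) lands elsewhere
initial: at (-3,0), heading E
1. straight(3) → at (0,0), heading E
2. arc(left, 3) → at (3,3), heading N
no other 2-command option fits: unique.

straight(3), arc(left, 3)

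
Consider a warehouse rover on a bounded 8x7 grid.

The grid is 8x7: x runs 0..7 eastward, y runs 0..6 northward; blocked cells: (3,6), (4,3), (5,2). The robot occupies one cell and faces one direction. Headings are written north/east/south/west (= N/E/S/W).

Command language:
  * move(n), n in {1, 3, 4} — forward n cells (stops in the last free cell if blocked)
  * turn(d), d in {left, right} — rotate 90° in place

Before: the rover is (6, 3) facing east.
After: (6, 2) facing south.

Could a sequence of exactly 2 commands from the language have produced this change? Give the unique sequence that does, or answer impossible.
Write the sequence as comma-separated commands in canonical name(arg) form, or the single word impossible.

turn(right), move(1)

key: running move(1) before turn(right) would end elsewhere — order is forced
begin: (6, 3) facing east
1. turn(right) → (6, 3) facing south
2. move(1) → (6, 2) facing south
no rival 2-sequence matches.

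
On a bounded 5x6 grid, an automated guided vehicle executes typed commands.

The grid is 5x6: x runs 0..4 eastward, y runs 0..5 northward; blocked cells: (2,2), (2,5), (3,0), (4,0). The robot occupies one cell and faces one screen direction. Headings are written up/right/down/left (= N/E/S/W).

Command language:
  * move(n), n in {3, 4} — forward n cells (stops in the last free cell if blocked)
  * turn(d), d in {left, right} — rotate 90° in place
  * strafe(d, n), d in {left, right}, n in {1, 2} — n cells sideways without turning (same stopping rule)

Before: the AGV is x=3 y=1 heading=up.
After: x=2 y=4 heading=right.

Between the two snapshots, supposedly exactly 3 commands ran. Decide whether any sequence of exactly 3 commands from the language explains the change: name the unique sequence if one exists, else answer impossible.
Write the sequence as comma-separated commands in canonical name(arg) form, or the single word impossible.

key: cell and facing (now E) both changed — the 3 commands mix motion and turning
from: x=3 y=1 heading=up
t=1 move(3) ⇒ x=3 y=4 heading=up
t=2 strafe(left, 1) ⇒ x=2 y=4 heading=up
t=3 turn(right) ⇒ x=2 y=4 heading=right
no rival 3-sequence matches.

move(3), strafe(left, 1), turn(right)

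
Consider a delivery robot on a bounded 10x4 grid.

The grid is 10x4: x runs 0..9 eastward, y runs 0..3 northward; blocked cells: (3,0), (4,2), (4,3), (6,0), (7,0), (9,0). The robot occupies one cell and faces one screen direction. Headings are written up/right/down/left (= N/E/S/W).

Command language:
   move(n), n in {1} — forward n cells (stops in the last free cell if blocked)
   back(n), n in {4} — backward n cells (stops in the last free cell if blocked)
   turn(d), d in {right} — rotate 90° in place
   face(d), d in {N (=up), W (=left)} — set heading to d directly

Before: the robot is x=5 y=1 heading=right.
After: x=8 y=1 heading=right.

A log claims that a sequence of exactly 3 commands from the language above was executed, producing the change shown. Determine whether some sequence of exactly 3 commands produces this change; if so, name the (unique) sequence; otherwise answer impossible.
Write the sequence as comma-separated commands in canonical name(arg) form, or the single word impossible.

move(1), move(1), move(1)

key: still facing E at the end — nothing in the sequence rotates
from: x=5 y=1 heading=right
1. move(1) → x=6 y=1 heading=right
2. move(1) → x=7 y=1 heading=right
3. move(1) → x=8 y=1 heading=right
uniquely the one of 125 3-step routes that fits.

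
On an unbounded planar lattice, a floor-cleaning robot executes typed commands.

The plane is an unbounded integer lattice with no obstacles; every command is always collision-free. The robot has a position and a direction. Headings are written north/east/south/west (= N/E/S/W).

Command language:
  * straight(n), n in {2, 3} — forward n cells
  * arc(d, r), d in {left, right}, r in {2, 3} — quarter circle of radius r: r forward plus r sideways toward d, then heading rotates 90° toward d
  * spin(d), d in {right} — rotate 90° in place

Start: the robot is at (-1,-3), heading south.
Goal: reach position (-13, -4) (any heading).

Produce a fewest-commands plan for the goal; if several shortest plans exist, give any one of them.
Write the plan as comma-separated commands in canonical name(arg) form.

t0: at (-1,-3), heading south
step 1 (arc(right, 3)): at (-4,-6), heading west
step 2 (straight(3)): at (-7,-6), heading west
step 3 (straight(2)): at (-9,-6), heading west
step 4 (straight(2)): at (-11,-6), heading west
step 5 (arc(right, 2)): at (-13,-4), heading north
no 4-step plan works, so 5 is optimal.

arc(right, 3), straight(3), straight(2), straight(2), arc(right, 2)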